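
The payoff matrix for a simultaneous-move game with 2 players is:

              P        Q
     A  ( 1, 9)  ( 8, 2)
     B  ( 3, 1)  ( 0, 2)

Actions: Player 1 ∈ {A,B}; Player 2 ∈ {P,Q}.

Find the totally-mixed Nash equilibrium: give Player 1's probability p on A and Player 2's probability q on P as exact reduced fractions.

P1 mixes 1/8 on A; P2 mixes 4/5 on P

P1 indiff ⇒ q·1+(1-q)·8 = q·3+(1-q)·0 ⇒ q(-2) = (1-q)(-8) ⇒ q = 4/5
P2 indiff ⇒ p·9+(1-p)·1 = p·2+(1-p)·2 ⇒ p(7) = (1-p)(1) ⇒ p = 1/8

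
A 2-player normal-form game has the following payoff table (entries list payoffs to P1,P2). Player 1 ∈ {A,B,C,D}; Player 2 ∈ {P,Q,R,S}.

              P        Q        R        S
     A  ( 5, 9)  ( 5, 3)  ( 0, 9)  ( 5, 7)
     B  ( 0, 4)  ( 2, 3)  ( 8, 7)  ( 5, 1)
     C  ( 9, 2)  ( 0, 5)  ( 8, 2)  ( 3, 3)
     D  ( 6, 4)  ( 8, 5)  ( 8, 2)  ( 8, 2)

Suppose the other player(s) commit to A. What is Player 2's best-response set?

P2 best: {P,R}

u_2(P vs A) = 9
u_2(Q vs A) = 3
u_2(R vs A) = 9
u_2(S vs A) = 7
max payoff 9 at {P,R}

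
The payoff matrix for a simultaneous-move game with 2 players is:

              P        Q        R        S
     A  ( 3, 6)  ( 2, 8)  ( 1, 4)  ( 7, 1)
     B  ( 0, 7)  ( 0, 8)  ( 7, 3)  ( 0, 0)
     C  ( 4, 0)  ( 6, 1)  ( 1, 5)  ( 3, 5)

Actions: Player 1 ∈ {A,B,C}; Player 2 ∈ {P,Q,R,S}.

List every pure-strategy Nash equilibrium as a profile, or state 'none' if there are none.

PSNE: ∅

(A,P): not NE [P1→C gives 4>3; P2→Q gives 8>6]
(A,Q): not NE [P1→C gives 6>2]
(A,R): not NE [P1→B gives 7>1; P2→Q gives 8>4]
(A,S): not NE [P2→Q gives 8>1]
(B,P): not NE [P1→C gives 4>0; P2→Q gives 8>7]
(B,Q): not NE [P1→C gives 6>0]
(B,R): not NE [P2→Q gives 8>3]
(B,S): not NE [P1→A gives 7>0; P2→Q gives 8>0]
(C,P): not NE [P2→S gives 5>0]
(C,Q): not NE [P2→S gives 5>1]
(C,R): not NE [P1→B gives 7>1]
(C,S): not NE [P1→A gives 7>3]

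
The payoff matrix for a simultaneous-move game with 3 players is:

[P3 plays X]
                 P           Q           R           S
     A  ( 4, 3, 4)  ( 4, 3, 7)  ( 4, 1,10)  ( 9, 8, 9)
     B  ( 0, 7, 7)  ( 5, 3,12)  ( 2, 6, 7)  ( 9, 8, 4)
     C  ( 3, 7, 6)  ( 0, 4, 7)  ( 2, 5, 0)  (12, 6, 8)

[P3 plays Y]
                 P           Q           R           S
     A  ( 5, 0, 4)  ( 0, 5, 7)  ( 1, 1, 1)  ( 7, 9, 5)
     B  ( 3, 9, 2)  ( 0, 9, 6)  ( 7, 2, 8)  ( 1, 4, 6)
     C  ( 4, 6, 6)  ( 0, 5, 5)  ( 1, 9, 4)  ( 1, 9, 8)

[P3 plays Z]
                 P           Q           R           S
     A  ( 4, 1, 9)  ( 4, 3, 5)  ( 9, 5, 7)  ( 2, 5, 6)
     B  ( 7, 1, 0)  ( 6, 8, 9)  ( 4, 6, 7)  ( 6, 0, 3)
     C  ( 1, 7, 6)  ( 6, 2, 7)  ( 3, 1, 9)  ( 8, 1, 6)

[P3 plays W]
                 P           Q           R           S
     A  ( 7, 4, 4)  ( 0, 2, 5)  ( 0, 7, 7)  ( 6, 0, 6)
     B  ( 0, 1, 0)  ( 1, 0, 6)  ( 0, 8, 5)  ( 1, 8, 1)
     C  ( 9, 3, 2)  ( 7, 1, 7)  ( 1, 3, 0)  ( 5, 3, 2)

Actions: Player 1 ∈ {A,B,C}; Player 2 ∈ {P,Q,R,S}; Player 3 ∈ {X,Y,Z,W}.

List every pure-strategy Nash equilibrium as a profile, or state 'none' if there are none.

PSNE: ∅

(A,P,X): not NE [P2→S gives 8>3; P3→Z gives 9>4]
(A,P,Y): not NE [P2→S gives 9>0; P3→Z gives 9>4]
(A,P,Z): not NE [P1→B gives 7>4; P2→S gives 5>1]
(A,P,W): not NE [P1→C gives 9>7; P2→R gives 7>4; P3→Z gives 9>4]
(A,Q,X): not NE [P1→B gives 5>4; P2→S gives 8>3]
(A,Q,Y): not NE [P2→S gives 9>5]
(A,Q,Z): not NE [P1→C gives 6>4; P2→S gives 5>3; P3→Y gives 7>5]
(A,Q,W): not NE [P1→C gives 7>0; P2→R gives 7>2; P3→Y gives 7>5]
(A,R,X): not NE [P2→S gives 8>1]
(A,R,Y): not NE [P1→B gives 7>1; P2→S gives 9>1; P3→X gives 10>1]
(A,R,Z): not NE [P3→X gives 10>7]
(A,R,W): not NE [P1→C gives 1>0; P3→X gives 10>7]
(A,S,X): not NE [P1→C gives 12>9]
(A,S,Y): not NE [P3→X gives 9>5]
(A,S,Z): not NE [P1→C gives 8>2; P3→X gives 9>6]
(A,S,W): not NE [P2→R gives 7>0; P3→X gives 9>6]
(B,P,X): not NE [P1→A gives 4>0; P2→S gives 8>7]
(B,P,Y): not NE [P1→A gives 5>3; P3→X gives 7>2]
(B,P,Z): not NE [P2→Q gives 8>1; P3→X gives 7>0]
(B,P,W): not NE [P1→C gives 9>0; P2→S gives 8>1; P3→X gives 7>0]
(B,Q,X): not NE [P2→S gives 8>3]
(B,Q,Y): not NE [P3→X gives 12>6]
(B,Q,Z): not NE [P3→X gives 12>9]
(B,Q,W): not NE [P1→C gives 7>1; P2→S gives 8>0; P3→X gives 12>6]
(B,R,X): not NE [P1→A gives 4>2; P2→S gives 8>6; P3→Y gives 8>7]
(B,R,Y): not NE [P2→Q gives 9>2]
(B,R,Z): not NE [P1→A gives 9>4; P2→Q gives 8>6; P3→Y gives 8>7]
(B,R,W): not NE [P1→C gives 1>0; P3→Y gives 8>5]
(B,S,X): not NE [P1→C gives 12>9; P3→Y gives 6>4]
(B,S,Y): not NE [P1→A gives 7>1; P2→Q gives 9>4]
(B,S,Z): not NE [P1→C gives 8>6; P2→Q gives 8>0; P3→Y gives 6>3]
(B,S,W): not NE [P1→A gives 6>1; P3→Y gives 6>1]
(C,P,X): not NE [P1→A gives 4>3]
(C,P,Y): not NE [P1→A gives 5>4; P2→S gives 9>6]
(C,P,Z): not NE [P1→B gives 7>1]
(C,P,W): not NE [P3→Z gives 6>2]
(C,Q,X): not NE [P1→B gives 5>0; P2→P gives 7>4]
(C,Q,Y): not NE [P2→S gives 9>5; P3→W gives 7>5]
(C,Q,Z): not NE [P2→P gives 7>2]
(C,Q,W): not NE [P2→S gives 3>1]
(C,R,X): not NE [P1→A gives 4>2; P2→P gives 7>5; P3→Z gives 9>0]
(C,R,Y): not NE [P1→B gives 7>1; P3→Z gives 9>4]
(C,R,Z): not NE [P1→A gives 9>3; P2→P gives 7>1]
(C,R,W): not NE [P3→Z gives 9>0]
(C,S,X): not NE [P2→P gives 7>6]
(C,S,Y): not NE [P1→A gives 7>1]
(C,S,Z): not NE [P2→P gives 7>1; P3→Y gives 8>6]
(C,S,W): not NE [P1→A gives 6>5; P3→Y gives 8>2]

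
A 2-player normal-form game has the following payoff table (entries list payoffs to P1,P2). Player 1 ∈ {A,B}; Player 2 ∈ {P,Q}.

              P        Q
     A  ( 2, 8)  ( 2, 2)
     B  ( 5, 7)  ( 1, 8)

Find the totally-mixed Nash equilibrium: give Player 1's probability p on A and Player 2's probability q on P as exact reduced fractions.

P1 mixes 1/7 on A; P2 mixes 1/4 on P

P1 indiff ⇒ q·2+(1-q)·2 = q·5+(1-q)·1 ⇒ q(-3) = (1-q)(-1) ⇒ q = 1/4
P2 indiff ⇒ p·8+(1-p)·7 = p·2+(1-p)·8 ⇒ p(6) = (1-p)(1) ⇒ p = 1/7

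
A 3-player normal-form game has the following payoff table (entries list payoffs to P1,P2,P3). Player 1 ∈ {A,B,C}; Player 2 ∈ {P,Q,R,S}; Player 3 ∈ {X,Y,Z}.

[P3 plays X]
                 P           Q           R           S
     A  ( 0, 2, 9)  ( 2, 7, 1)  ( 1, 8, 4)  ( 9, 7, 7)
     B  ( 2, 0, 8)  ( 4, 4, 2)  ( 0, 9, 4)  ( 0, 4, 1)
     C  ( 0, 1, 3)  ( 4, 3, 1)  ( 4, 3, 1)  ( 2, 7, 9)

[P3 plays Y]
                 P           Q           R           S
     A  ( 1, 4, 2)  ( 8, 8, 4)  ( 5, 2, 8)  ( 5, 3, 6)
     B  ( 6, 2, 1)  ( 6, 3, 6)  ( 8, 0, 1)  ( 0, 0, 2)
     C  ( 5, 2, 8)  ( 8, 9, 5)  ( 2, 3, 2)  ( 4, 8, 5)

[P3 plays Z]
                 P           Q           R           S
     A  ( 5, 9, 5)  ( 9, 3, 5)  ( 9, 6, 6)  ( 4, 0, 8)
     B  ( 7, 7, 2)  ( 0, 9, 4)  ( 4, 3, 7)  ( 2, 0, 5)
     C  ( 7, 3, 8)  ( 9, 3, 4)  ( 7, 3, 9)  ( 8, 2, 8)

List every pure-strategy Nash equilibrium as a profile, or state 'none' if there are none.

(A,P,X): not NE [P1→B gives 2>0; P2→R gives 8>2]
(A,P,Y): not NE [P1→B gives 6>1; P2→Q gives 8>4; P3→X gives 9>2]
(A,P,Z): not NE [P1→C gives 7>5; P3→X gives 9>5]
(A,Q,X): not NE [P1→C gives 4>2; P2→R gives 8>7; P3→Z gives 5>1]
(A,Q,Y): not NE [P3→Z gives 5>4]
(A,Q,Z): not NE [P2→P gives 9>3]
(A,R,X): not NE [P1→C gives 4>1; P3→Y gives 8>4]
(A,R,Y): not NE [P1→B gives 8>5; P2→Q gives 8>2]
(A,R,Z): not NE [P2→P gives 9>6; P3→Y gives 8>6]
(A,S,X): not NE [P2→R gives 8>7; P3→Z gives 8>7]
(A,S,Y): not NE [P2→Q gives 8>3; P3→Z gives 8>6]
(A,S,Z): not NE [P1→C gives 8>4; P2→P gives 9>0]
(B,P,X): not NE [P2→R gives 9>0]
(B,P,Y): not NE [P2→Q gives 3>2; P3→X gives 8>1]
(B,P,Z): not NE [P2→Q gives 9>7; P3→X gives 8>2]
(B,Q,X): not NE [P2→R gives 9>4; P3→Y gives 6>2]
(B,Q,Y): not NE [P1→C gives 8>6]
(B,Q,Z): not NE [P1→C gives 9>0; P3→Y gives 6>4]
(B,R,X): not NE [P1→C gives 4>0; P3→Z gives 7>4]
(B,R,Y): not NE [P2→Q gives 3>0; P3→Z gives 7>1]
(B,R,Z): not NE [P1→A gives 9>4; P2→Q gives 9>3]
(B,S,X): not NE [P1→A gives 9>0; P2→R gives 9>4; P3→Z gives 5>1]
(B,S,Y): not NE [P1→A gives 5>0; P2→Q gives 3>0; P3→Z gives 5>2]
(B,S,Z): not NE [P1→C gives 8>2; P2→Q gives 9>0]
(C,P,X): not NE [P1→B gives 2>0; P2→S gives 7>1; P3→Z gives 8>3]
(C,P,Y): not NE [P1→B gives 6>5; P2→Q gives 9>2]
(C,P,Z): NE
(C,Q,X): not NE [P2→S gives 7>3; P3→Y gives 5>1]
(C,Q,Y): NE
(C,Q,Z): not NE [P3→Y gives 5>4]
(C,R,X): not NE [P2→S gives 7>3; P3→Z gives 9>1]
(C,R,Y): not NE [P1→B gives 8>2; P2→Q gives 9>3; P3→Z gives 9>2]
(C,R,Z): not NE [P1→A gives 9>7]
(C,S,X): not NE [P1→A gives 9>2]
(C,S,Y): not NE [P1→A gives 5>4; P2→Q gives 9>8; P3→X gives 9>5]
(C,S,Z): not NE [P2→R gives 3>2; P3→X gives 9>8]

NE set: (C,P,Z), (C,Q,Y)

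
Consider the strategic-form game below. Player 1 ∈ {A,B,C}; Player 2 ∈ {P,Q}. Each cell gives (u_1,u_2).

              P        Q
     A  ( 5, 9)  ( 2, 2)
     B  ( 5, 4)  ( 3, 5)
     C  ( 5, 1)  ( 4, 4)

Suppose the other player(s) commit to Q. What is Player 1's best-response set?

u_1(A vs Q) = 2
u_1(B vs Q) = 3
u_1(C vs Q) = 4
max payoff 4 at {C}

BR_1 = {C}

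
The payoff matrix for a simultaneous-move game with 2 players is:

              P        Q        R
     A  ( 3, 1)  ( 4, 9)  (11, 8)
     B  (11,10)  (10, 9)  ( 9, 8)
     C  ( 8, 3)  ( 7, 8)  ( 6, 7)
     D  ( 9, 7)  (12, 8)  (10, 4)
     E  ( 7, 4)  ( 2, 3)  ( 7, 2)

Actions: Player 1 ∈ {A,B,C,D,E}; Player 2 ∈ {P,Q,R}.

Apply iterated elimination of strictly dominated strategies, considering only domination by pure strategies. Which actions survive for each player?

IESDS → P1:{B,D} P2:{P,Q}

P1 drop C (B beats it: P:11>8 Q:10>7 R:9>6)
P1 drop E (B beats it: P:11>7 Q:10>2 R:9>7)
P2 drop R (Q beats it: A:9>8 B:9>8 D:8>4)
P1 drop A (B beats it: P:11>3 Q:10>4)
P1→{B,D} P2→{P,Q}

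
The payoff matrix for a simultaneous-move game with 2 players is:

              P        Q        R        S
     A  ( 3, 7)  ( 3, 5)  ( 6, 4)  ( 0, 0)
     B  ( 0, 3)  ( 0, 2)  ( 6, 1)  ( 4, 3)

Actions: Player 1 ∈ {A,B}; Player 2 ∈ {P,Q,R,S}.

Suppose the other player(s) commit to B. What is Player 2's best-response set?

BR_2 = {P,S}

u_2(P vs B) = 3
u_2(Q vs B) = 2
u_2(R vs B) = 1
u_2(S vs B) = 3
max payoff 3 at {P,S}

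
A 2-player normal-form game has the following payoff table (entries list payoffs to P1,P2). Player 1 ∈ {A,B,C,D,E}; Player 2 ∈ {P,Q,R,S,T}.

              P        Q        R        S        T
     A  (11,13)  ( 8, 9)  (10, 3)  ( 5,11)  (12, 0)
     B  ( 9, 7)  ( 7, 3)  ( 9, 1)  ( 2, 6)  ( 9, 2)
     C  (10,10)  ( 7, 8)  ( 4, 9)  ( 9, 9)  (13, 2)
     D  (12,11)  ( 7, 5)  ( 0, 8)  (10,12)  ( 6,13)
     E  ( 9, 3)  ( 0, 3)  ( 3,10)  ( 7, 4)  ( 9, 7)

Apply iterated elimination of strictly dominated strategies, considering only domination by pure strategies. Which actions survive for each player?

P1 drop B (A beats it: P:11>9 Q:8>7 R:10>9 S:5>2 T:12>9)
P1 drop E (C beats it: P:10>9 Q:7>0 R:4>3 S:9>7 T:13>9)
P2 drop Q (P beats it: A:13>9 C:10>8 D:11>5)
P2 drop R (P beats it: A:13>3 C:10>9 D:11>8)
P1→{A,C,D} P2→{P,S,T}

Survivors P1:{A,C,D} P2:{P,S,T}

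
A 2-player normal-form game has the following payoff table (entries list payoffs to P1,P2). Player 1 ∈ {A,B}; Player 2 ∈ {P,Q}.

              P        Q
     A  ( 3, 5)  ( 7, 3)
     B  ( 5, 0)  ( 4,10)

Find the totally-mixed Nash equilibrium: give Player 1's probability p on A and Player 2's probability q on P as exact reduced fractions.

P1 mixes 5/6 on A; P2 mixes 3/5 on P

P1 indiff ⇒ q·3+(1-q)·7 = q·5+(1-q)·4 ⇒ q(-2) = (1-q)(-3) ⇒ q = 3/5
P2 indiff ⇒ p·5+(1-p)·0 = p·3+(1-p)·10 ⇒ p(2) = (1-p)(10) ⇒ p = 5/6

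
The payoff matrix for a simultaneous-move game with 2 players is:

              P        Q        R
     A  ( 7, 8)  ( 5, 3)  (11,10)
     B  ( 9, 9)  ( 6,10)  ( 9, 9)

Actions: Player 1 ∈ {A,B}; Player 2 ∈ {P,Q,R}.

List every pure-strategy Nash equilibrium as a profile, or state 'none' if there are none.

Nash profiles: (A,R), (B,Q)

(A,P): not NE [P1→B gives 9>7; P2→R gives 10>8]
(A,Q): not NE [P1→B gives 6>5; P2→R gives 10>3]
(A,R): NE
(B,P): not NE [P2→Q gives 10>9]
(B,Q): NE
(B,R): not NE [P1→A gives 11>9; P2→Q gives 10>9]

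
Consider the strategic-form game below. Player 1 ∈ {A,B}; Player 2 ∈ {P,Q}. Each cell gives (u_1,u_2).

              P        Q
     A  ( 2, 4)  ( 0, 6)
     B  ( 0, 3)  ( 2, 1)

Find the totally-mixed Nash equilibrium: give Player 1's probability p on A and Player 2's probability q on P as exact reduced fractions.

P1 indiff ⇒ q·2+(1-q)·0 = q·0+(1-q)·2 ⇒ q(2) = (1-q)(2) ⇒ q = 1/2
P2 indiff ⇒ p·4+(1-p)·3 = p·6+(1-p)·1 ⇒ p(-2) = (1-p)(-2) ⇒ p = 1/2

p=1/2, q=1/2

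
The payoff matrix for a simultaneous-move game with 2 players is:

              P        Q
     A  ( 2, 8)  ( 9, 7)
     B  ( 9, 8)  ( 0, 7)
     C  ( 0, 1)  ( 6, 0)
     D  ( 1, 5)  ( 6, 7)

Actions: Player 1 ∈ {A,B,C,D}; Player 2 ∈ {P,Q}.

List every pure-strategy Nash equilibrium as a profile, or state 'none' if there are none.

(A,P): not NE [P1→B gives 9>2]
(A,Q): not NE [P2→P gives 8>7]
(B,P): NE
(B,Q): not NE [P1→A gives 9>0; P2→P gives 8>7]
(C,P): not NE [P1→B gives 9>0]
(C,Q): not NE [P1→A gives 9>6; P2→P gives 1>0]
(D,P): not NE [P1→B gives 9>1; P2→Q gives 7>5]
(D,Q): not NE [P1→A gives 9>6]

NE set: (B,P)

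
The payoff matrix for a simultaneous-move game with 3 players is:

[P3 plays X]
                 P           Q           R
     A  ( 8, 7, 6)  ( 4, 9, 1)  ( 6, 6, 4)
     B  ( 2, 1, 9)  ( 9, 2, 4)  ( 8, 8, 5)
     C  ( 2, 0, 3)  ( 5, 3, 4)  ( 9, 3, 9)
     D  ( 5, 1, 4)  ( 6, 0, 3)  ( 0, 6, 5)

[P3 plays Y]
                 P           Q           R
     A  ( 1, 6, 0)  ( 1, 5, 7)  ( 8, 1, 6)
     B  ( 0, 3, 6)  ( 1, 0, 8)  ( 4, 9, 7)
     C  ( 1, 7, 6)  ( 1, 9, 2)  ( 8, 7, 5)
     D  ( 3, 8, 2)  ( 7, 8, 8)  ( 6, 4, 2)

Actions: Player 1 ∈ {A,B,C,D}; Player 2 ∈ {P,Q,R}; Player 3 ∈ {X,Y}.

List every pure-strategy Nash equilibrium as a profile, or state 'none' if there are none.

Nash profiles: (C,R,X), (D,Q,Y)

(A,P,X): not NE [P2→Q gives 9>7]
(A,P,Y): not NE [P1→D gives 3>1; P3→X gives 6>0]
(A,Q,X): not NE [P1→B gives 9>4; P3→Y gives 7>1]
(A,Q,Y): not NE [P1→D gives 7>1; P2→P gives 6>5]
(A,R,X): not NE [P1→C gives 9>6; P2→Q gives 9>6; P3→Y gives 6>4]
(A,R,Y): not NE [P2→P gives 6>1]
(B,P,X): not NE [P1→A gives 8>2; P2→R gives 8>1]
(B,P,Y): not NE [P1→D gives 3>0; P2→R gives 9>3; P3→X gives 9>6]
(B,Q,X): not NE [P2→R gives 8>2; P3→Y gives 8>4]
(B,Q,Y): not NE [P1→D gives 7>1; P2→R gives 9>0]
(B,R,X): not NE [P1→C gives 9>8; P3→Y gives 7>5]
(B,R,Y): not NE [P1→C gives 8>4]
(C,P,X): not NE [P1→A gives 8>2; P2→R gives 3>0; P3→Y gives 6>3]
(C,P,Y): not NE [P1→D gives 3>1; P2→Q gives 9>7]
(C,Q,X): not NE [P1→B gives 9>5]
(C,Q,Y): not NE [P1→D gives 7>1; P3→X gives 4>2]
(C,R,X): NE
(C,R,Y): not NE [P2→Q gives 9>7; P3→X gives 9>5]
(D,P,X): not NE [P1→A gives 8>5; P2→R gives 6>1]
(D,P,Y): not NE [P3→X gives 4>2]
(D,Q,X): not NE [P1→B gives 9>6; P2→R gives 6>0; P3→Y gives 8>3]
(D,Q,Y): NE
(D,R,X): not NE [P1→C gives 9>0]
(D,R,Y): not NE [P1→C gives 8>6; P2→Q gives 8>4; P3→X gives 5>2]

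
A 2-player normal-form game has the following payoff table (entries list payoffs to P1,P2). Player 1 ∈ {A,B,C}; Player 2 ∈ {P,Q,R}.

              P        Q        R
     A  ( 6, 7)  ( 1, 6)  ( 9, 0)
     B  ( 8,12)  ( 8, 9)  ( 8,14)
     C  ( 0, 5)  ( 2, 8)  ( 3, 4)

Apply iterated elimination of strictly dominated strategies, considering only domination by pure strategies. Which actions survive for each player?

Survivors P1:{A,B} P2:{P,R}

P1 drop C (B beats it: P:8>0 Q:8>2 R:8>3)
P2 drop Q (P beats it: A:7>6 B:12>9)
P1→{A,B} P2→{P,R}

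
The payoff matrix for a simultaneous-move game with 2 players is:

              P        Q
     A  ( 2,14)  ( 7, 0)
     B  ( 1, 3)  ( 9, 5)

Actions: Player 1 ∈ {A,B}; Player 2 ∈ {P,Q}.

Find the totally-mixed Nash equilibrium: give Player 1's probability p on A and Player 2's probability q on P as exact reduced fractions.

(p,q) = (1/8, 2/3)

P1 indiff ⇒ q·2+(1-q)·7 = q·1+(1-q)·9 ⇒ q(1) = (1-q)(2) ⇒ q = 2/3
P2 indiff ⇒ p·14+(1-p)·3 = p·0+(1-p)·5 ⇒ p(14) = (1-p)(2) ⇒ p = 1/8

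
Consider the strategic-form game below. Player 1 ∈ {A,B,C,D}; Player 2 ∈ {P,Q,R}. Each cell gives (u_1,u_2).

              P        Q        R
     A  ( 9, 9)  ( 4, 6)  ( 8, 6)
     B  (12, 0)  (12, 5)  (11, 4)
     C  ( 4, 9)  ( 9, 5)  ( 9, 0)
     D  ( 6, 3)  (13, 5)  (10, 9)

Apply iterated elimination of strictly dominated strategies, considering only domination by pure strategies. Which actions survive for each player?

Survivors P1:{B,D} P2:{Q,R}

P1 drop A (B beats it: P:12>9 Q:12>4 R:11>8)
P1 drop C (B beats it: P:12>4 Q:12>9 R:11>9)
P2 drop P (Q beats it: B:5>0 D:5>3)
P1→{B,D} P2→{Q,R}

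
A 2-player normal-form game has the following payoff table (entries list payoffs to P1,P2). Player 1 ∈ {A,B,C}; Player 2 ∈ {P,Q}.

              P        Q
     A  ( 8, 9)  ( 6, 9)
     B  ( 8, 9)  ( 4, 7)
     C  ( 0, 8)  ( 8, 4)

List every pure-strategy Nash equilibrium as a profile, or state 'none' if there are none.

PSNE = {(A,P), (B,P)}

(A,P): NE
(A,Q): not NE [P1→C gives 8>6]
(B,P): NE
(B,Q): not NE [P1→C gives 8>4; P2→P gives 9>7]
(C,P): not NE [P1→B gives 8>0]
(C,Q): not NE [P2→P gives 8>4]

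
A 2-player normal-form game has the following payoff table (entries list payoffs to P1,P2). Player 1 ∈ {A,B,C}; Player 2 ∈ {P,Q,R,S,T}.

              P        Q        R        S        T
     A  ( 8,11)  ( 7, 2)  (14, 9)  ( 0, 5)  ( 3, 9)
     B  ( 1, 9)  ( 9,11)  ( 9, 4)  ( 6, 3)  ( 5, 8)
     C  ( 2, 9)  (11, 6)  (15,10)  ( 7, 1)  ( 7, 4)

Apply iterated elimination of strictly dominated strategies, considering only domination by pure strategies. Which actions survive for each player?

Remaining: P1:{A,C} P2:{P,R}

P1 drop B (C beats it: P:2>1 Q:11>9 R:15>9 S:7>6 T:7>5)
P2 drop Q (P beats it: A:11>2 C:9>6)
P2 drop S (P beats it: A:11>5 C:9>1)
P2 drop T (P beats it: A:11>9 C:9>4)
P1→{A,C} P2→{P,R}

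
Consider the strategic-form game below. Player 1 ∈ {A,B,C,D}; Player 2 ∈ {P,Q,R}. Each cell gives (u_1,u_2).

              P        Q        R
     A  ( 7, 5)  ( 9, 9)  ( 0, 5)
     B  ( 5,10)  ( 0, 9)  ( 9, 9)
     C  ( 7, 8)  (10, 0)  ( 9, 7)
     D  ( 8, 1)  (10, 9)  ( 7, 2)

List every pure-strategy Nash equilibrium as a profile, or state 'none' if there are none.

PSNE = {(D,Q)}

(A,P): not NE [P1→D gives 8>7; P2→Q gives 9>5]
(A,Q): not NE [P1→D gives 10>9]
(A,R): not NE [P1→C gives 9>0; P2→Q gives 9>5]
(B,P): not NE [P1→D gives 8>5]
(B,Q): not NE [P1→D gives 10>0; P2→P gives 10>9]
(B,R): not NE [P2→P gives 10>9]
(C,P): not NE [P1→D gives 8>7]
(C,Q): not NE [P2→P gives 8>0]
(C,R): not NE [P2→P gives 8>7]
(D,P): not NE [P2→Q gives 9>1]
(D,Q): NE
(D,R): not NE [P1→C gives 9>7; P2→Q gives 9>2]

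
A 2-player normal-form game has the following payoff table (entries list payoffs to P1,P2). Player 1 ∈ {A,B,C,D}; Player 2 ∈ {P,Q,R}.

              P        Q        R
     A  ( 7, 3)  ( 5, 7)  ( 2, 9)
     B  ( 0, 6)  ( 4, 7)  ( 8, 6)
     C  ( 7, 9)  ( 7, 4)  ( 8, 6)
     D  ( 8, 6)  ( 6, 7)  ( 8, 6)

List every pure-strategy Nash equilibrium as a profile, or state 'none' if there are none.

(A,P): not NE [P1→D gives 8>7; P2→R gives 9>3]
(A,Q): not NE [P1→C gives 7>5; P2→R gives 9>7]
(A,R): not NE [P1→D gives 8>2]
(B,P): not NE [P1→D gives 8>0; P2→Q gives 7>6]
(B,Q): not NE [P1→C gives 7>4]
(B,R): not NE [P2→Q gives 7>6]
(C,P): not NE [P1→D gives 8>7]
(C,Q): not NE [P2→P gives 9>4]
(C,R): not NE [P2→P gives 9>6]
(D,P): not NE [P2→Q gives 7>6]
(D,Q): not NE [P1→C gives 7>6]
(D,R): not NE [P2→Q gives 7>6]

PSNE: ∅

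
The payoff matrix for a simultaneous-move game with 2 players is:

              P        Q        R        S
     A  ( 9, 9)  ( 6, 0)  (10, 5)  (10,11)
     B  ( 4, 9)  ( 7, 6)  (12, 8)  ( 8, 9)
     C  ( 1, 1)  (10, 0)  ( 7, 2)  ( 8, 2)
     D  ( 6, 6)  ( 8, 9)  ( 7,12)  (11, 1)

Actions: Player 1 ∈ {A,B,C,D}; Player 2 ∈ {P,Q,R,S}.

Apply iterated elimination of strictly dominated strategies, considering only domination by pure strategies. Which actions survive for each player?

P2 drop Q (R beats it: A:5>0 B:8>6 C:2>0 D:12>9)
P1 drop C (A beats it: P:9>1 R:10>7 S:10>8)
P1→{A,B,D} P2→{P,R,S}

Remaining: P1:{A,B,D} P2:{P,R,S}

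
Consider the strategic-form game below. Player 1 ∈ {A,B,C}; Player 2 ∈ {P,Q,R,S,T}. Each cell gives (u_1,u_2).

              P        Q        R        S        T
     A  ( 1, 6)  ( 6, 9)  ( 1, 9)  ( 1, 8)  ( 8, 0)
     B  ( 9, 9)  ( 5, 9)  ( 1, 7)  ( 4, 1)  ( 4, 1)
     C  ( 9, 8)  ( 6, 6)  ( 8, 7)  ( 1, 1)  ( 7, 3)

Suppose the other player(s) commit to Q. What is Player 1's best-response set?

u_1(A vs Q) = 6
u_1(B vs Q) = 5
u_1(C vs Q) = 6
max payoff 6 at {A,C}

BR_1 = {A,C}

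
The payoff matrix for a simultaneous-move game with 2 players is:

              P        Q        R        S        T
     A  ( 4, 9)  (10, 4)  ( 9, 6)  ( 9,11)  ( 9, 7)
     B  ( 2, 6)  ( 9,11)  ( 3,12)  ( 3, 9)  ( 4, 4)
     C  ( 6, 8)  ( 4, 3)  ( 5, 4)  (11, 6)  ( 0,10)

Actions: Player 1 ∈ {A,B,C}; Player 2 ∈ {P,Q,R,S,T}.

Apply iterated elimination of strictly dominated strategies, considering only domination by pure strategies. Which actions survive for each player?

Remaining: P1:{A,C} P2:{P,S,T}

P1 drop B (A beats it: P:4>2 Q:10>9 R:9>3 S:9>3 T:9>4)
P2 drop Q (P beats it: A:9>4 C:8>3)
P2 drop R (P beats it: A:9>6 C:8>4)
P1→{A,C} P2→{P,S,T}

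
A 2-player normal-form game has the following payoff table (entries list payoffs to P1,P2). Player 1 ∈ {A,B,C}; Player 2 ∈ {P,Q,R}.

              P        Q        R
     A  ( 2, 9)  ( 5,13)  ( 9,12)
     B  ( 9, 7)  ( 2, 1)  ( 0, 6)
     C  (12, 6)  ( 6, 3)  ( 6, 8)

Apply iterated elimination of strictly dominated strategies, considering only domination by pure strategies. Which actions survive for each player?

P1 drop B (C beats it: P:12>9 Q:6>2 R:6>0)
P2 drop P (R beats it: A:12>9 C:8>6)
P1→{A,C} P2→{Q,R}

Survivors P1:{A,C} P2:{Q,R}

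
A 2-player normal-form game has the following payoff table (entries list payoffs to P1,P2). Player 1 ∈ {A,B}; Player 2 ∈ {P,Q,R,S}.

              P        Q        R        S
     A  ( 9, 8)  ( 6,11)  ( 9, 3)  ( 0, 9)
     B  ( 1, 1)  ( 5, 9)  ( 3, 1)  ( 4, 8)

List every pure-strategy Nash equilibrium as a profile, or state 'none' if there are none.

NE set: (A,Q)

(A,P): not NE [P2→Q gives 11>8]
(A,Q): NE
(A,R): not NE [P2→Q gives 11>3]
(A,S): not NE [P1→B gives 4>0; P2→Q gives 11>9]
(B,P): not NE [P1→A gives 9>1; P2→Q gives 9>1]
(B,Q): not NE [P1→A gives 6>5]
(B,R): not NE [P1→A gives 9>3; P2→Q gives 9>1]
(B,S): not NE [P2→Q gives 9>8]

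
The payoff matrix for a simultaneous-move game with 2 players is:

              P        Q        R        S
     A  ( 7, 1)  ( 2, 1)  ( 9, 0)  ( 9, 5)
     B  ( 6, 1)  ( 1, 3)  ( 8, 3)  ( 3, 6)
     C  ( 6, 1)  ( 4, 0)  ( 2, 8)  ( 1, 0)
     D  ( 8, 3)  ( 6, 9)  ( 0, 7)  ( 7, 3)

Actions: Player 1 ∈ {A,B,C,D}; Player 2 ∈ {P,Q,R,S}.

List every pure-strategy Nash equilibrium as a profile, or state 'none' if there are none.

(A,P): not NE [P1→D gives 8>7; P2→S gives 5>1]
(A,Q): not NE [P1→D gives 6>2; P2→S gives 5>1]
(A,R): not NE [P2→S gives 5>0]
(A,S): NE
(B,P): not NE [P1→D gives 8>6; P2→S gives 6>1]
(B,Q): not NE [P1→D gives 6>1; P2→S gives 6>3]
(B,R): not NE [P1→A gives 9>8; P2→S gives 6>3]
(B,S): not NE [P1→A gives 9>3]
(C,P): not NE [P1→D gives 8>6; P2→R gives 8>1]
(C,Q): not NE [P1→D gives 6>4; P2→R gives 8>0]
(C,R): not NE [P1→A gives 9>2]
(C,S): not NE [P1→A gives 9>1; P2→R gives 8>0]
(D,P): not NE [P2→Q gives 9>3]
(D,Q): NE
(D,R): not NE [P1→A gives 9>0; P2→Q gives 9>7]
(D,S): not NE [P1→A gives 9>7; P2→Q gives 9>3]

Nash profiles: (A,S), (D,Q)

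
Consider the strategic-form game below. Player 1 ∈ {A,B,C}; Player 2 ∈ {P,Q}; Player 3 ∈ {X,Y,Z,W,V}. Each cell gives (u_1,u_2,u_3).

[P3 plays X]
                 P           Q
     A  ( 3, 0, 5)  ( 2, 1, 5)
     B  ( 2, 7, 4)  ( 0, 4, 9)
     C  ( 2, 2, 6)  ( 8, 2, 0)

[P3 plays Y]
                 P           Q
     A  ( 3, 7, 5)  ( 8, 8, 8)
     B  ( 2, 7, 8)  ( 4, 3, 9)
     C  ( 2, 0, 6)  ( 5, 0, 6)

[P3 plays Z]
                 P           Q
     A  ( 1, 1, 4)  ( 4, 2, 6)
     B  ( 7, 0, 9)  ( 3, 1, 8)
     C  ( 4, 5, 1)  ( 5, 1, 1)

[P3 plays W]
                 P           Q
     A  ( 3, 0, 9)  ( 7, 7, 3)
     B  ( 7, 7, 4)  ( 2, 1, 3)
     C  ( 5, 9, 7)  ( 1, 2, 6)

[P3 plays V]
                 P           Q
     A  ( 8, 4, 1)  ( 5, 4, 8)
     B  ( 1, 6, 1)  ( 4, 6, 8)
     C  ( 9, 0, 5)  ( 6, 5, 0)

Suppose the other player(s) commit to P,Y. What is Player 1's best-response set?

BR_1 = {A}

u_1(A vs P,Y) = 3
u_1(B vs P,Y) = 2
u_1(C vs P,Y) = 2
max payoff 3 at {A}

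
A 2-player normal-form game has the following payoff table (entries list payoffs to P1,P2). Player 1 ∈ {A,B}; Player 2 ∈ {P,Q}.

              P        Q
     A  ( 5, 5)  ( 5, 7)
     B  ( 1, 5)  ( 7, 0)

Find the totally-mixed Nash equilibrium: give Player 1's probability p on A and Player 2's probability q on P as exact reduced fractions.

p=5/7, q=1/3

P1 indiff ⇒ q·5+(1-q)·5 = q·1+(1-q)·7 ⇒ q(4) = (1-q)(2) ⇒ q = 1/3
P2 indiff ⇒ p·5+(1-p)·5 = p·7+(1-p)·0 ⇒ p(-2) = (1-p)(-5) ⇒ p = 5/7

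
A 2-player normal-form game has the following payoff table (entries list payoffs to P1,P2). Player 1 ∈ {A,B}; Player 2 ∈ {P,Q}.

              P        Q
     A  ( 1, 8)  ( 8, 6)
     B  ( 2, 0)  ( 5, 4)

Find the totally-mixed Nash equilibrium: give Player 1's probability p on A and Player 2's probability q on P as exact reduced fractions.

p=2/3, q=3/4

P1 indiff ⇒ q·1+(1-q)·8 = q·2+(1-q)·5 ⇒ q(-1) = (1-q)(-3) ⇒ q = 3/4
P2 indiff ⇒ p·8+(1-p)·0 = p·6+(1-p)·4 ⇒ p(2) = (1-p)(4) ⇒ p = 2/3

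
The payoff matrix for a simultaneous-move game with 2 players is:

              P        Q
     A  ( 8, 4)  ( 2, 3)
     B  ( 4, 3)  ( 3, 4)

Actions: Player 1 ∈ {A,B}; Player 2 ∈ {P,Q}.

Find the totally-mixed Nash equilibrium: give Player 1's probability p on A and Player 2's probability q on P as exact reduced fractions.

p=1/2, q=1/5

P1 indiff ⇒ q·8+(1-q)·2 = q·4+(1-q)·3 ⇒ q(4) = (1-q)(1) ⇒ q = 1/5
P2 indiff ⇒ p·4+(1-p)·3 = p·3+(1-p)·4 ⇒ p(1) = (1-p)(1) ⇒ p = 1/2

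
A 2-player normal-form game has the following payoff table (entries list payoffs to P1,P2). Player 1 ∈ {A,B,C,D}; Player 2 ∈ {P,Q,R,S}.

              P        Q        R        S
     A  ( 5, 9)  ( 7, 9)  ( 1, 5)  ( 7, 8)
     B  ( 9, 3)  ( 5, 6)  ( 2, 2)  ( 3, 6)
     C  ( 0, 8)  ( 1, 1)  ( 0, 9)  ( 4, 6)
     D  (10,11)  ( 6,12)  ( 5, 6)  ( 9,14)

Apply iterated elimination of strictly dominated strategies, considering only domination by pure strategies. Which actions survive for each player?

P1 drop B (D beats it: P:10>9 Q:6>5 R:5>2 S:9>3)
P1 drop C (A beats it: P:5>0 Q:7>1 R:1>0 S:7>4)
P2 drop R (P beats it: A:9>5 D:11>6)
P1→{A,D} P2→{P,Q,S}

Remaining: P1:{A,D} P2:{P,Q,S}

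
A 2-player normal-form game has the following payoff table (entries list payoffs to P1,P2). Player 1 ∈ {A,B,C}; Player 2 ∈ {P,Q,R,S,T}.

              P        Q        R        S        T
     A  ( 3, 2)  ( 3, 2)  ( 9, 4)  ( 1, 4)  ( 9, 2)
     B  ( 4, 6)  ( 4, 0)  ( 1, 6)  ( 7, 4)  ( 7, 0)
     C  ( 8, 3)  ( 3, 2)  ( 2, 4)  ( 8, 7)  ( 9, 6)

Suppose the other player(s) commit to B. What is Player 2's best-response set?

u_2(P vs B) = 6
u_2(Q vs B) = 0
u_2(R vs B) = 6
u_2(S vs B) = 4
u_2(T vs B) = 0
max payoff 6 at {P,R}

BR_2 = {P,R}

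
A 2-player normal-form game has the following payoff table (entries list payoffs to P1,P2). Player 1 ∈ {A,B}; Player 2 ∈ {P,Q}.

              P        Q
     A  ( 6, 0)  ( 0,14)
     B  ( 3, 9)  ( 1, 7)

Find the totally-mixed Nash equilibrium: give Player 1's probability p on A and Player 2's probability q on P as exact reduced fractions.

P1 indiff ⇒ q·6+(1-q)·0 = q·3+(1-q)·1 ⇒ q(3) = (1-q)(1) ⇒ q = 1/4
P2 indiff ⇒ p·0+(1-p)·9 = p·14+(1-p)·7 ⇒ p(-14) = (1-p)(-2) ⇒ p = 1/8

p=1/8, q=1/4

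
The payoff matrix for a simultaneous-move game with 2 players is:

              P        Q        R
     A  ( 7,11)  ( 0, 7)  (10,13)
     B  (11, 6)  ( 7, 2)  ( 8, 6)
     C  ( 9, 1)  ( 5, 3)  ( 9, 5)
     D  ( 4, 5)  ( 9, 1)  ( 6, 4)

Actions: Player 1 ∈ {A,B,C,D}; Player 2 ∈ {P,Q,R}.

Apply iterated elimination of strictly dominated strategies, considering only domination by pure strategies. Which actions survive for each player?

Remaining: P1:{A,B,C} P2:{P,R}

P2 drop Q (R beats it: A:13>7 B:6>2 C:5>3 D:4>1)
P1 drop D (A beats it: P:7>4 R:10>6)
P1→{A,B,C} P2→{P,R}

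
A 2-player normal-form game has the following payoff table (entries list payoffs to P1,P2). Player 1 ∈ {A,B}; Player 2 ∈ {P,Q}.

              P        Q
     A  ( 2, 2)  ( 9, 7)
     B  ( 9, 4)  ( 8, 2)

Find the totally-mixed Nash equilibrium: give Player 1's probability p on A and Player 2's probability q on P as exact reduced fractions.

P1 indiff ⇒ q·2+(1-q)·9 = q·9+(1-q)·8 ⇒ q(-7) = (1-q)(-1) ⇒ q = 1/8
P2 indiff ⇒ p·2+(1-p)·4 = p·7+(1-p)·2 ⇒ p(-5) = (1-p)(-2) ⇒ p = 2/7

(p,q) = (2/7, 1/8)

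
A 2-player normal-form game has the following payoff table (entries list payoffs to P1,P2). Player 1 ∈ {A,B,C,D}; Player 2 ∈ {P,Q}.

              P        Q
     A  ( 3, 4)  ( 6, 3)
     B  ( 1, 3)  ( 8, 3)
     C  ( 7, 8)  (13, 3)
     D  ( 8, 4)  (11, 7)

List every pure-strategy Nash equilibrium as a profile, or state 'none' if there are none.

PSNE: ∅

(A,P): not NE [P1→D gives 8>3]
(A,Q): not NE [P1→C gives 13>6; P2→P gives 4>3]
(B,P): not NE [P1→D gives 8>1]
(B,Q): not NE [P1→C gives 13>8]
(C,P): not NE [P1→D gives 8>7]
(C,Q): not NE [P2→P gives 8>3]
(D,P): not NE [P2→Q gives 7>4]
(D,Q): not NE [P1→C gives 13>11]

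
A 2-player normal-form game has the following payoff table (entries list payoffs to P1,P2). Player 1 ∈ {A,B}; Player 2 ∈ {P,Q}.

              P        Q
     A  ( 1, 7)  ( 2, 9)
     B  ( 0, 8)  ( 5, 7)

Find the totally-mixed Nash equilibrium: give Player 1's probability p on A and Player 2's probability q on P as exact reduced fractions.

P1 indiff ⇒ q·1+(1-q)·2 = q·0+(1-q)·5 ⇒ q(1) = (1-q)(3) ⇒ q = 3/4
P2 indiff ⇒ p·7+(1-p)·8 = p·9+(1-p)·7 ⇒ p(-2) = (1-p)(-1) ⇒ p = 1/3

p=1/3, q=3/4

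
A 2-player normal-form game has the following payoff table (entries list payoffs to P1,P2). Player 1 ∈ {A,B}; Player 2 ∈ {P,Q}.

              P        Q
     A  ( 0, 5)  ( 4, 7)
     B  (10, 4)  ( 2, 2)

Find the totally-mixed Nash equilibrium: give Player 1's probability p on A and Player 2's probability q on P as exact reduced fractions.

P1 mixes 1/2 on A; P2 mixes 1/6 on P

P1 indiff ⇒ q·0+(1-q)·4 = q·10+(1-q)·2 ⇒ q(-10) = (1-q)(-2) ⇒ q = 1/6
P2 indiff ⇒ p·5+(1-p)·4 = p·7+(1-p)·2 ⇒ p(-2) = (1-p)(-2) ⇒ p = 1/2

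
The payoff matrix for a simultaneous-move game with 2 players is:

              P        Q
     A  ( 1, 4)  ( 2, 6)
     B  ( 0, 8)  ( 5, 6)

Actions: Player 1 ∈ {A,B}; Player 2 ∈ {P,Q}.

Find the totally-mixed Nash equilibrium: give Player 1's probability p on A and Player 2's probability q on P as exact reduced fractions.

P1 mixes 1/2 on A; P2 mixes 3/4 on P

P1 indiff ⇒ q·1+(1-q)·2 = q·0+(1-q)·5 ⇒ q(1) = (1-q)(3) ⇒ q = 3/4
P2 indiff ⇒ p·4+(1-p)·8 = p·6+(1-p)·6 ⇒ p(-2) = (1-p)(-2) ⇒ p = 1/2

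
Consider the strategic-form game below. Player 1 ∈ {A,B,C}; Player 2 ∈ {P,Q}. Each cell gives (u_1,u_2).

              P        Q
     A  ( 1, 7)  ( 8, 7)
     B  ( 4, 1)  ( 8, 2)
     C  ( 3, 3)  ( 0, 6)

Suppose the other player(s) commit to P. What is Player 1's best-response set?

u_1(A vs P) = 1
u_1(B vs P) = 4
u_1(C vs P) = 3
max payoff 4 at {B}

BR_1 = {B}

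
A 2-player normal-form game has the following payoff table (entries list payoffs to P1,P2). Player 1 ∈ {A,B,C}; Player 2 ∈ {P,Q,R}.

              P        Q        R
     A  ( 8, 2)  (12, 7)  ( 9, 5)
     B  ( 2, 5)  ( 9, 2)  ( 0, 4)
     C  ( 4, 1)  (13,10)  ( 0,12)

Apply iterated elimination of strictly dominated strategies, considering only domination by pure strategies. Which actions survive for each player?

Survivors P1:{A,C} P2:{Q,R}

P1 drop B (A beats it: P:8>2 Q:12>9 R:9>0)
P2 drop P (Q beats it: A:7>2 C:10>1)
P1→{A,C} P2→{Q,R}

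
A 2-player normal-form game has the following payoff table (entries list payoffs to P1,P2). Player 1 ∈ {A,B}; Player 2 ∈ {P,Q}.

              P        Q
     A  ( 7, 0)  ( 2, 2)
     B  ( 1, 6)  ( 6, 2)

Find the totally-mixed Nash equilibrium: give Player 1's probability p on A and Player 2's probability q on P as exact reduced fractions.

P1 indiff ⇒ q·7+(1-q)·2 = q·1+(1-q)·6 ⇒ q(6) = (1-q)(4) ⇒ q = 2/5
P2 indiff ⇒ p·0+(1-p)·6 = p·2+(1-p)·2 ⇒ p(-2) = (1-p)(-4) ⇒ p = 2/3

p=2/3, q=2/5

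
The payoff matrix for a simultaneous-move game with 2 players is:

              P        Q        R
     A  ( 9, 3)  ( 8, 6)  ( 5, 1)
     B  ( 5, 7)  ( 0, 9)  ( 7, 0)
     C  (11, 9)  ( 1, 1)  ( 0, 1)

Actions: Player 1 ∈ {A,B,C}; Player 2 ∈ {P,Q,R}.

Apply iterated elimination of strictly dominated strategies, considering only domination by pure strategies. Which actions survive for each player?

IESDS → P1:{A,C} P2:{P,Q}

P2 drop R (P beats it: A:3>1 B:7>0 C:9>1)
P1 drop B (A beats it: P:9>5 Q:8>0)
P1→{A,C} P2→{P,Q}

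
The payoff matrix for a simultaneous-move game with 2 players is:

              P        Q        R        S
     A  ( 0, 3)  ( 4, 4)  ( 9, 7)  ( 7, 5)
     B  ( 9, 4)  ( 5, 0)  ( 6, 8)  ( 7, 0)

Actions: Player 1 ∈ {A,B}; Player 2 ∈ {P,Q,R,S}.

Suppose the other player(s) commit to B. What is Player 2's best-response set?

BR_2 = {R}

u_2(P vs B) = 4
u_2(Q vs B) = 0
u_2(R vs B) = 8
u_2(S vs B) = 0
max payoff 8 at {R}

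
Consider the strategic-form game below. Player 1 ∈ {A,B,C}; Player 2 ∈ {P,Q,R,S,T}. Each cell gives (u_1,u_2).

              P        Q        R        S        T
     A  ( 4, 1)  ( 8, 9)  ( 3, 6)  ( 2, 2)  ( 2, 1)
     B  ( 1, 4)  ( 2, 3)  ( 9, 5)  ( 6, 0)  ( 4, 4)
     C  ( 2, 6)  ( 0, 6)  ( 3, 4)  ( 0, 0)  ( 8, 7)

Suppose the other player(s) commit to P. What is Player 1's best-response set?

P1 best: {A}

u_1(A vs P) = 4
u_1(B vs P) = 1
u_1(C vs P) = 2
max payoff 4 at {A}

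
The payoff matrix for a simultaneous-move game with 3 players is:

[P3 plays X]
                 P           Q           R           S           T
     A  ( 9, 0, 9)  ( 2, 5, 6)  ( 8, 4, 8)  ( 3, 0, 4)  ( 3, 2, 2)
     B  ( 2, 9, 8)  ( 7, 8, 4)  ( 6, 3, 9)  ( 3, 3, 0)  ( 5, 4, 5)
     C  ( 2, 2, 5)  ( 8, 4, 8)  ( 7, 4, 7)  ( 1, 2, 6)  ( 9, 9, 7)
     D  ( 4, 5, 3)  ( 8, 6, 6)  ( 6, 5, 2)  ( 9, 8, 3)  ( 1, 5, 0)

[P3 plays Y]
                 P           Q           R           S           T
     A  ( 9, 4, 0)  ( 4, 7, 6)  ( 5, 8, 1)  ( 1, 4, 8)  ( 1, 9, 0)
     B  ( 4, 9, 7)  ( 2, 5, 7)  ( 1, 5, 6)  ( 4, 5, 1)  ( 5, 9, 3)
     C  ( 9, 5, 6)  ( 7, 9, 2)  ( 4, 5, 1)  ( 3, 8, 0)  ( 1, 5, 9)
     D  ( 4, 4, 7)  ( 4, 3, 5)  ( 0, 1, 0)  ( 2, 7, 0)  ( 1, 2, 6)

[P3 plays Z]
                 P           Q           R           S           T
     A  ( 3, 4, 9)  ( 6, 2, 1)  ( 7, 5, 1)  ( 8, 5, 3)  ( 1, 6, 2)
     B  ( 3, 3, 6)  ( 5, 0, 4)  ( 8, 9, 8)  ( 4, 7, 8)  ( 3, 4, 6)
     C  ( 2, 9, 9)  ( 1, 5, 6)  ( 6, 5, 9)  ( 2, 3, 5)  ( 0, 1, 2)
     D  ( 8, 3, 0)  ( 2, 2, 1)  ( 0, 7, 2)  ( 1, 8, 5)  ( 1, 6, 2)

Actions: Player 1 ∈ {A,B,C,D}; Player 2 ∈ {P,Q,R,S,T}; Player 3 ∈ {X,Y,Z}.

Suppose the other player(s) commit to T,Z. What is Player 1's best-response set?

argmax u_1 = {B}

u_1(A vs T,Z) = 1
u_1(B vs T,Z) = 3
u_1(C vs T,Z) = 0
u_1(D vs T,Z) = 1
max payoff 3 at {B}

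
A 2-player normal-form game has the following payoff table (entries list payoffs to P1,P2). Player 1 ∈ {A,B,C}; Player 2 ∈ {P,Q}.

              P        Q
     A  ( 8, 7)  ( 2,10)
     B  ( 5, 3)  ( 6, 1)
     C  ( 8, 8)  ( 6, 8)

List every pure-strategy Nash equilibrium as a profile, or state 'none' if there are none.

(A,P): not NE [P2→Q gives 10>7]
(A,Q): not NE [P1→C gives 6>2]
(B,P): not NE [P1→C gives 8>5]
(B,Q): not NE [P2→P gives 3>1]
(C,P): NE
(C,Q): NE

Nash profiles: (C,P), (C,Q)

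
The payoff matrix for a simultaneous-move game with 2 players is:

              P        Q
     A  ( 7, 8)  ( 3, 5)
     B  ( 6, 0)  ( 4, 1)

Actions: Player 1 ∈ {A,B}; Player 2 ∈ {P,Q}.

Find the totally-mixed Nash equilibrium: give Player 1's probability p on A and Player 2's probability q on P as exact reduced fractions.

(p,q) = (1/4, 1/2)

P1 indiff ⇒ q·7+(1-q)·3 = q·6+(1-q)·4 ⇒ q(1) = (1-q)(1) ⇒ q = 1/2
P2 indiff ⇒ p·8+(1-p)·0 = p·5+(1-p)·1 ⇒ p(3) = (1-p)(1) ⇒ p = 1/4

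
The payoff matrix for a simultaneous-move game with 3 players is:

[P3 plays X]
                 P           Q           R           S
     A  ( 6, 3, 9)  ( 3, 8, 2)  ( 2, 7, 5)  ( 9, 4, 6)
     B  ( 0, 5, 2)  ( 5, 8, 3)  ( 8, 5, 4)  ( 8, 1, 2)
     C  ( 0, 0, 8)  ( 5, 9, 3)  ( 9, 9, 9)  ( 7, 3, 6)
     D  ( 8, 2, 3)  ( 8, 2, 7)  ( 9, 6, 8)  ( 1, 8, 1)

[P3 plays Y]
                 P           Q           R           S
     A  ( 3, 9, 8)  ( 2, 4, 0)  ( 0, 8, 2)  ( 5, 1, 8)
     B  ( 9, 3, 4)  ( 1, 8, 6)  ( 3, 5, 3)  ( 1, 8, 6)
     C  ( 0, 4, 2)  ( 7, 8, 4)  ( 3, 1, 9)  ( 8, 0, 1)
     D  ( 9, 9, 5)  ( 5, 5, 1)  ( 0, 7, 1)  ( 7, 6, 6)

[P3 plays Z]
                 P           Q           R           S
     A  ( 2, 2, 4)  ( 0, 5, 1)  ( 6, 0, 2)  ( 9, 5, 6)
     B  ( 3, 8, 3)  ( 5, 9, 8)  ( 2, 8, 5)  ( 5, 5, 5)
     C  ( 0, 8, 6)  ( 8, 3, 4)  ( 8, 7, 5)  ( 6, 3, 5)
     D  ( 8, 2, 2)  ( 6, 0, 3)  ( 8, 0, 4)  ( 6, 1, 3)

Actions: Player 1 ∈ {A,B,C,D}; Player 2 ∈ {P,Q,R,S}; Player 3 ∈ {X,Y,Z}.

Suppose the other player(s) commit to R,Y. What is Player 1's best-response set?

u_1(A vs R,Y) = 0
u_1(B vs R,Y) = 3
u_1(C vs R,Y) = 3
u_1(D vs R,Y) = 0
max payoff 3 at {B,C}

P1 best: {B,C}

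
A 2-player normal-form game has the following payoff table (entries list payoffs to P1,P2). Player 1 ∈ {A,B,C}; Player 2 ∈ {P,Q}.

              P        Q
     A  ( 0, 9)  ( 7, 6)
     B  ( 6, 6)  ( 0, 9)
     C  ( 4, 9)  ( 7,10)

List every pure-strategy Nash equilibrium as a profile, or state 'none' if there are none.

(A,P): not NE [P1→B gives 6>0]
(A,Q): not NE [P2→P gives 9>6]
(B,P): not NE [P2→Q gives 9>6]
(B,Q): not NE [P1→C gives 7>0]
(C,P): not NE [P1→B gives 6>4; P2→Q gives 10>9]
(C,Q): NE

Nash profiles: (C,Q)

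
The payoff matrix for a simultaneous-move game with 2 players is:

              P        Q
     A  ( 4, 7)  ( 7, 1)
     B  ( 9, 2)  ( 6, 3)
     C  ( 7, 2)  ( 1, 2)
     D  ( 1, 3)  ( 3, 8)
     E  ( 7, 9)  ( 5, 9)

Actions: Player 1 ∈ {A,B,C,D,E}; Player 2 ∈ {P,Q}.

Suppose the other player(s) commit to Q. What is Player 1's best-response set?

u_1(A vs Q) = 7
u_1(B vs Q) = 6
u_1(C vs Q) = 1
u_1(D vs Q) = 3
u_1(E vs Q) = 5
max payoff 7 at {A}

P1 best: {A}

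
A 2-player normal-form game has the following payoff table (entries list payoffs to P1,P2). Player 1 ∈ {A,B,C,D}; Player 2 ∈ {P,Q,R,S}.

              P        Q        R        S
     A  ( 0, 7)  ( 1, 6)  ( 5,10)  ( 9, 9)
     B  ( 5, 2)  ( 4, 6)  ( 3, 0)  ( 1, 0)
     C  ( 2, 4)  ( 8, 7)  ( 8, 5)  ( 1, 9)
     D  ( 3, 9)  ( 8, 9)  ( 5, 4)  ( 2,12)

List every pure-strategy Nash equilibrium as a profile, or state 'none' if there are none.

Equilibria: none

(A,P): not NE [P1→B gives 5>0; P2→R gives 10>7]
(A,Q): not NE [P1→D gives 8>1; P2→R gives 10>6]
(A,R): not NE [P1→C gives 8>5]
(A,S): not NE [P2→R gives 10>9]
(B,P): not NE [P2→Q gives 6>2]
(B,Q): not NE [P1→D gives 8>4]
(B,R): not NE [P1→C gives 8>3; P2→Q gives 6>0]
(B,S): not NE [P1→A gives 9>1; P2→Q gives 6>0]
(C,P): not NE [P1→B gives 5>2; P2→S gives 9>4]
(C,Q): not NE [P2→S gives 9>7]
(C,R): not NE [P2→S gives 9>5]
(C,S): not NE [P1→A gives 9>1]
(D,P): not NE [P1→B gives 5>3; P2→S gives 12>9]
(D,Q): not NE [P2→S gives 12>9]
(D,R): not NE [P1→C gives 8>5; P2→S gives 12>4]
(D,S): not NE [P1→A gives 9>2]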